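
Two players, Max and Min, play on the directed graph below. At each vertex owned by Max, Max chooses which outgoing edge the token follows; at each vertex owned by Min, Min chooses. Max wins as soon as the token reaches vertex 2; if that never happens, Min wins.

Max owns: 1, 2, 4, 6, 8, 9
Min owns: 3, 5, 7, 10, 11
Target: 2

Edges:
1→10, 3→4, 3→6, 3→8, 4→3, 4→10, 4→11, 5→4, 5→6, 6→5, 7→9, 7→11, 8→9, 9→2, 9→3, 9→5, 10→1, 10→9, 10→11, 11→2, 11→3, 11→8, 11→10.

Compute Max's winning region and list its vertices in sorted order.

A0 = {2}
A1: add {9} — 9 (Max) has 9→2.
A2: add {8} — 8 (Max) has 8→9.
A3 = A2; e.g. 1 (Max) has no edge into A2. Fixed point.
Max's winning region = {2, 8, 9}.

2, 8, 9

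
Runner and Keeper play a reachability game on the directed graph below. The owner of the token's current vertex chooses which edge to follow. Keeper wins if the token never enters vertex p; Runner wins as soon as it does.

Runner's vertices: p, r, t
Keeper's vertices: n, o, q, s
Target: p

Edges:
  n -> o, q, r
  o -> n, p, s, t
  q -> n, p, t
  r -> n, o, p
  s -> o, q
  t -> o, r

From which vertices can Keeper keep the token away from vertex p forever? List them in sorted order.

A0 = {p}
A1: add {r} — r (Runner) has r→p.
A2: add {t} — t (Runner) has t→r.
A3 = A2; e.g. n (Keeper) can still go to o. Fixed point.
Runner's attractor = {p, r, t}; Keeper avoids the target exactly from the complement.

n, o, q, s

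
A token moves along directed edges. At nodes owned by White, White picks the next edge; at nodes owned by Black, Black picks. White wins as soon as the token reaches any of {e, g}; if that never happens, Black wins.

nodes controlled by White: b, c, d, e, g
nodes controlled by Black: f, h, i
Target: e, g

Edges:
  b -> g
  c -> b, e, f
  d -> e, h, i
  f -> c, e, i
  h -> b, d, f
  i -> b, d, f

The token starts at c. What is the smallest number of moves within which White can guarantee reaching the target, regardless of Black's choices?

A0 = {e, g}
A1: add {b, c, d} — b (White) has b→g; c (White) has c→e; d (White) has d→e.
A2 = A1; e.g. f (Black) can still go to i. Fixed point.
c enters the attractor at level 1, so White can force the target in 1 move from there.

1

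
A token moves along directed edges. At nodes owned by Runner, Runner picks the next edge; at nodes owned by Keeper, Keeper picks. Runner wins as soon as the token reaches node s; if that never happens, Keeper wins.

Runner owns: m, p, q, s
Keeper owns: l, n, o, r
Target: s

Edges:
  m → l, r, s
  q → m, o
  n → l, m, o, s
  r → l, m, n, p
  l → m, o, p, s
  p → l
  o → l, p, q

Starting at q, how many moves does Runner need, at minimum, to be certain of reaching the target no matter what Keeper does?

2

A0 = {s}
A1: add {m} — m (Runner) has m→s.
A2: add {q} — q (Runner) has q→m.
A3 = A2; e.g. l (Keeper) can still go to o. Fixed point.
q enters the attractor at level 2, so Runner can force the target in 2 moves from there.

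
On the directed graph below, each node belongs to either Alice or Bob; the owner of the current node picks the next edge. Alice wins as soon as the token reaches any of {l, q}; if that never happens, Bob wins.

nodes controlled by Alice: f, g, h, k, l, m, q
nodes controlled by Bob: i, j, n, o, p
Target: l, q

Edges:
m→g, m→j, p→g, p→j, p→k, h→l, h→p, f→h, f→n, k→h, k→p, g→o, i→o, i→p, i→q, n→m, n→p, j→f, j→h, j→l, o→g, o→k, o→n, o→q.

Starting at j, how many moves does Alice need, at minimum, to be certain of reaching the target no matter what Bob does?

A0 = {l, q}
A1: add {h} — h (Alice) has h→l.
A2: add {f, k} — f (Alice) has f→h; k (Alice) has k→h.
A3: add {j} — j (Bob): all of {f, h, l} already in.
j enters the attractor at level 3, so Alice can force the target in 3 moves from there.

3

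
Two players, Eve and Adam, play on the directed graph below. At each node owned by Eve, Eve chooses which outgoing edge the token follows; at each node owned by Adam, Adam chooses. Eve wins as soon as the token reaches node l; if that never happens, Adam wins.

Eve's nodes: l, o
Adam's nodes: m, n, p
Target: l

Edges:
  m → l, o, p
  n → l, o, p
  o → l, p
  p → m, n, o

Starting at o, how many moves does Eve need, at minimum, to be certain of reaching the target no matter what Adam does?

1

A0 = {l}
A1: add {o} — o (Eve) has o→l.
A2 = A1; e.g. m (Adam) can still go to p. Fixed point.
o enters the attractor at level 1, so Eve can force the target in 1 move from there.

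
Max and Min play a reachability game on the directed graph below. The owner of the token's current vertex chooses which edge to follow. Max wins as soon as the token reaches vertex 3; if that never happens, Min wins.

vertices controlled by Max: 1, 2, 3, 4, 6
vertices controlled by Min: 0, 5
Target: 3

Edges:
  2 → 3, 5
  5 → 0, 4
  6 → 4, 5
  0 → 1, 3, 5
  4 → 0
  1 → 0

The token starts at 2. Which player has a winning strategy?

Max

A0 = {3}
A1: add {2} — 2 (Max) has 2→3.
A2 = A1; e.g. 0 (Min) can still go to 1. Fixed point.
2 ∈ A1, so Max can force the target.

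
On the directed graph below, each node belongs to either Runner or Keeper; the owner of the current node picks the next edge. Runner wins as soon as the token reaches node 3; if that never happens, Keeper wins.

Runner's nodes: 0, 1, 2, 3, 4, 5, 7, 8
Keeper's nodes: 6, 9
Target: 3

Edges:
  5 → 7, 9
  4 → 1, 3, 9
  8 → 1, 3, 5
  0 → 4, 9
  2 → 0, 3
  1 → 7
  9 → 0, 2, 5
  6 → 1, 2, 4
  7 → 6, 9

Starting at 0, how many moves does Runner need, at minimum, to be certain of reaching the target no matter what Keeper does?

A0 = {3}
A1: add {2, 4, 8} — 2 (Runner) has 2→3; 4 (Runner) has 4→3; 8 (Runner) has 8→3.
A2: add {0} — 0 (Runner) has 0→4.
A3 = A2; e.g. 1 (Runner) has no edge into A2. Fixed point.
0 enters the attractor at level 2, so Runner can force the target in 2 moves from there.

2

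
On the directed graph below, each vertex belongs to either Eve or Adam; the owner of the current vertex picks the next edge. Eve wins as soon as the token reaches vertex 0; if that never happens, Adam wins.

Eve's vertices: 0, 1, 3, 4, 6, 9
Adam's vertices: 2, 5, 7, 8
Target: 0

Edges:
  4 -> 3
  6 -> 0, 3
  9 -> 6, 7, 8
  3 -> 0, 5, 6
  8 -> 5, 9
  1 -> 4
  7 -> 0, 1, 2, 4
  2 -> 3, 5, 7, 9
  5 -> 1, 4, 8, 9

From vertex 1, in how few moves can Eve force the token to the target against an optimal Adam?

3

A0 = {0}
A1: add {3, 6} — 3 (Eve) has 3→0; 6 (Eve) has 6→0.
A2: add {4, 9} — 4 (Eve) has 4→3; 9 (Eve) has 9→6.
A3: add {1} — 1 (Eve) has 1→4.
A4 = A3; e.g. 2 (Adam) can still go to 5. Fixed point.
1 enters the attractor at level 3, so Eve can force the target in 3 moves from there.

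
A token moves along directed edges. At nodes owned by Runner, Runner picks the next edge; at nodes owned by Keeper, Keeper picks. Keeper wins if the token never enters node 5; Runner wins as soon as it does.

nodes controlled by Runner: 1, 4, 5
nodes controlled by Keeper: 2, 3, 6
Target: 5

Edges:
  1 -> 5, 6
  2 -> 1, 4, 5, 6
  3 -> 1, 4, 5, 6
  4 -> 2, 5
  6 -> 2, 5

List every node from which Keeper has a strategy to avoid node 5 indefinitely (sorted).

2, 3, 6

A0 = {5}
A1: add {1, 4} — 1 (Runner) has 1→5; 4 (Runner) has 4→5.
A2 = A1; e.g. 2 (Keeper) can still go to 6. Fixed point.
Runner's attractor = {1, 4, 5}; Keeper avoids the target exactly from the complement.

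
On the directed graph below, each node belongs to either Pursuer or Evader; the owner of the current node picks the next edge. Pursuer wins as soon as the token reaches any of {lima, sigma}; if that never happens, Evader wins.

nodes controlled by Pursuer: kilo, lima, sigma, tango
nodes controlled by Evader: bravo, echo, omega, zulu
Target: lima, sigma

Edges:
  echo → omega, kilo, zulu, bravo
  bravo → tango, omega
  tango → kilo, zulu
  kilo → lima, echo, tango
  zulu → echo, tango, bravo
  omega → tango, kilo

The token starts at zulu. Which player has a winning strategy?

Evader

A0 = {lima, sigma}
A1: add {kilo} — kilo (Pursuer) has kilo→lima.
A2: add {tango} — tango (Pursuer) has tango→kilo.
A3: add {omega} — omega (Evader): all of {tango, kilo} already in.
A4: add {bravo} — bravo (Evader): all of {tango, omega} already in.
A5 = A4; e.g. echo (Evader) can still go to zulu. Fixed point.
zulu never enters the attractor, so Evader can avoid the target forever.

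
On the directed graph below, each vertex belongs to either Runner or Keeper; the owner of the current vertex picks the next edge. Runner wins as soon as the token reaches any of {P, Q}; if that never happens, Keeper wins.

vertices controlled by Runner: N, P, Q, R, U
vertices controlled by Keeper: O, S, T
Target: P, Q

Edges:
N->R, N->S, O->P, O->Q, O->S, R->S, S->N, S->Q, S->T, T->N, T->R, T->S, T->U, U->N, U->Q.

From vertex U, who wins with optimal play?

Runner

A0 = {P, Q}
A1: add {U} — U (Runner) has U→Q.
A2 = A1; e.g. N (Runner) has no edge into A1. Fixed point.
U ∈ A1, so Runner can force the target.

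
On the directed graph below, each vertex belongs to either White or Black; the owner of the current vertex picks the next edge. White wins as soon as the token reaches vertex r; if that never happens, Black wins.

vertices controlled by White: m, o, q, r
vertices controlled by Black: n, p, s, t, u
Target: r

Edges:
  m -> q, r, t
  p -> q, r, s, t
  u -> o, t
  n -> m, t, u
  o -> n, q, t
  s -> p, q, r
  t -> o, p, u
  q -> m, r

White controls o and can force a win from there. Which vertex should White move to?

A0 = {r}
A1: add {m, q} — m (White) has m→r; q (White) has q→r.
A2: add {o} — o (White) has o→q.
A3 = A2; e.g. n (Black) can still go to t. Fixed point.
From o, successor q is in the attractor (rank 1); the other successors n, t are not.

q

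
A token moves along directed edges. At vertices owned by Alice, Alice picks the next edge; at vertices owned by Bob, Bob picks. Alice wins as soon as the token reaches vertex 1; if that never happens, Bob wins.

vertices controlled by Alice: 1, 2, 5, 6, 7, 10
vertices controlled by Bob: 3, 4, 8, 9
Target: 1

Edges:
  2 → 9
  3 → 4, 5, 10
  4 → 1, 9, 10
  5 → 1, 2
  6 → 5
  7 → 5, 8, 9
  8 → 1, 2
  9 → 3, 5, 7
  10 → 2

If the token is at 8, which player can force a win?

Bob

A0 = {1}
A1: add {5} — 5 (Alice) has 5→1.
A2: add {6, 7} — 6 (Alice) has 6→5; 7 (Alice) has 7→5.
A3 = A2; e.g. 2 (Alice) has no edge into A2. Fixed point.
8 never enters the attractor, so Bob can avoid the target forever.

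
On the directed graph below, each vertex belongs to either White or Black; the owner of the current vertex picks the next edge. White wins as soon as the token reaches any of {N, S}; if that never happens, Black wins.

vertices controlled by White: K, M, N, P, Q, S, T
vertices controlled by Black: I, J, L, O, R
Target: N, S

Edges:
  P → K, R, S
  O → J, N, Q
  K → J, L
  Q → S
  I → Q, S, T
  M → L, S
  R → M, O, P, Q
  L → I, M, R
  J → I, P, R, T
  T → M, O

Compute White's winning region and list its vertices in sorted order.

I, M, N, P, Q, S, T

A0 = {N, S}
A1: add {M, P, Q} — M (White) has M→S; P (White) has P→S; Q (White) has Q→S.
A2: add {T} — T (White) has T→M.
A3: add {I} — I (Black): all of {Q, S, T} already in.
A4 = A3; e.g. J (Black) can still go to R. Fixed point.
White's winning region = {I, M, N, P, Q, S, T}.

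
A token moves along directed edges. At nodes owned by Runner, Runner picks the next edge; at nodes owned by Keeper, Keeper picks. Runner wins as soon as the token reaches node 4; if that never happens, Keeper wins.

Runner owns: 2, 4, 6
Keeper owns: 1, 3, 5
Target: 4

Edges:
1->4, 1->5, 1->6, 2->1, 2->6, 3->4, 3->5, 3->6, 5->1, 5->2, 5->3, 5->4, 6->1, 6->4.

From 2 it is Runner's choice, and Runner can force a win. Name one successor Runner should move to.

6

A0 = {4}
A1: add {6} — 6 (Runner) has 6→4.
A2: add {2} — 2 (Runner) has 2→6.
A3 = A2; e.g. 1 (Keeper) can still go to 5. Fixed point.
From 2, successor 6 is in the attractor (rank 1); the other successor 1 is not.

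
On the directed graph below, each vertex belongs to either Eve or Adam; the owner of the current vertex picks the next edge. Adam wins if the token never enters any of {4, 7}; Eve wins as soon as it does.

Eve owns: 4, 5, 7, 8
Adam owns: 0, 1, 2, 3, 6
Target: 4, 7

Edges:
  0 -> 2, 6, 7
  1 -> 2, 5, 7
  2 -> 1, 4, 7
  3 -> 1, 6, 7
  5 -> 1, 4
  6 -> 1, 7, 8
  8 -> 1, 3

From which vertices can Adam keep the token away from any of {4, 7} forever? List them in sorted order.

A0 = {4, 7}
A1: add {5} — 5 (Eve) has 5→4.
A2 = A1; e.g. 0 (Adam) can still go to 2. Fixed point.
Eve's attractor = {4, 5, 7}; Adam avoids the target exactly from the complement.

0, 1, 2, 3, 6, 8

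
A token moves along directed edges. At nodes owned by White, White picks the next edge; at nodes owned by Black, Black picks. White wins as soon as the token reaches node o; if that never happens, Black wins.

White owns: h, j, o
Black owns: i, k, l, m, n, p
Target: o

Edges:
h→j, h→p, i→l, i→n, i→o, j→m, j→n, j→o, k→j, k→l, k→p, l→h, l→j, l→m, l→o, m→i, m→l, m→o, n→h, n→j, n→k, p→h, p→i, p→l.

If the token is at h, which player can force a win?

A0 = {o}
A1: add {j} — j (White) has j→o.
A2: add {h} — h (White) has h→j.
A3 = A2; e.g. i (Black) can still go to l. Fixed point.
h ∈ A2, so White can force the target.

White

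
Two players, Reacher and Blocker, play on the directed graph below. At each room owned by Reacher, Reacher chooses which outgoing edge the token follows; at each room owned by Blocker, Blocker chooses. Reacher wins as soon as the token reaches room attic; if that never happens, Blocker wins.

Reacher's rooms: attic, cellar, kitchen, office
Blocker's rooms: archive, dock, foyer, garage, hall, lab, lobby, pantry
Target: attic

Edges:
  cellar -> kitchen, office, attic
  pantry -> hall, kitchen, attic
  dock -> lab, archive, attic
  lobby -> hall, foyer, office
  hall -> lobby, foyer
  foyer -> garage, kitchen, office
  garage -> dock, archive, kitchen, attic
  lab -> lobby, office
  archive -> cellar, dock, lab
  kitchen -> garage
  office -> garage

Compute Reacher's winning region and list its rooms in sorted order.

A0 = {attic}
A1: add {cellar} — cellar (Reacher) has cellar→attic.
A2 = A1; e.g. pantry (Blocker) can still go to hall. Fixed point.
Reacher's winning region = {attic, cellar}.

attic, cellar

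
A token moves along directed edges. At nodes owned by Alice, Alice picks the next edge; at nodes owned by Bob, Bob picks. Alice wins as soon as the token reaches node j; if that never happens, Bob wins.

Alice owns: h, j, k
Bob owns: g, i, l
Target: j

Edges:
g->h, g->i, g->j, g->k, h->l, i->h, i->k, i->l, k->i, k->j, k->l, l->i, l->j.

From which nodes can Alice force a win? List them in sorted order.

j, k

A0 = {j}
A1: add {k} — k (Alice) has k→j.
A2 = A1; e.g. g (Bob) can still go to h. Fixed point.
Alice's winning region = {j, k}.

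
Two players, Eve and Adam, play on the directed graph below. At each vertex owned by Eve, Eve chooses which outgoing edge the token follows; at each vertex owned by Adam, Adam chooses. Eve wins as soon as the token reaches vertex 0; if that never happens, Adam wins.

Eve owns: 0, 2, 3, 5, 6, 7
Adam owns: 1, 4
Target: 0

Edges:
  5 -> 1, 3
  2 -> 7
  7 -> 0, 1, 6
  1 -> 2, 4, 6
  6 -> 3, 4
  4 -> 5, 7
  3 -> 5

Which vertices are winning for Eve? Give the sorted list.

A0 = {0}
A1: add {7} — 7 (Eve) has 7→0.
A2: add {2} — 2 (Eve) has 2→7.
A3 = A2; e.g. 1 (Adam) can still go to 4. Fixed point.
Eve's winning region = {0, 2, 7}.

0, 2, 7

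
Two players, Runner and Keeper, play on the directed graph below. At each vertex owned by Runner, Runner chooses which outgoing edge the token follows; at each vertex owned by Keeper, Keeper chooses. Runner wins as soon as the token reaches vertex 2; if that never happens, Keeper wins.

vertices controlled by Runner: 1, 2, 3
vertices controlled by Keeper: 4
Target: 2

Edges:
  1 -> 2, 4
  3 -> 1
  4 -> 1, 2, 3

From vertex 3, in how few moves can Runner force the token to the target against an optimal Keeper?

2

A0 = {2}
A1: add {1} — 1 (Runner) has 1→2.
A2: add {3} — 3 (Runner) has 3→1.
3 enters the attractor at level 2, so Runner can force the target in 2 moves from there.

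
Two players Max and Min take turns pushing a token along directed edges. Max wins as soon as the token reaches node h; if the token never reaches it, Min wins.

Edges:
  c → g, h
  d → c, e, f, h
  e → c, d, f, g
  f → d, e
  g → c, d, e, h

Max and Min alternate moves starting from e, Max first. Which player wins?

Track states (vertex, player-to-move).
A0 = {(h,Max), (h,Min)}
A1: add {(c,Max), (d,Max), (g,Max)}.
A2: add {(c,Min)}.
A3: add {(e,Max)}.
(e,Max) ∈ A3 ⇒ Max forces the target.

Max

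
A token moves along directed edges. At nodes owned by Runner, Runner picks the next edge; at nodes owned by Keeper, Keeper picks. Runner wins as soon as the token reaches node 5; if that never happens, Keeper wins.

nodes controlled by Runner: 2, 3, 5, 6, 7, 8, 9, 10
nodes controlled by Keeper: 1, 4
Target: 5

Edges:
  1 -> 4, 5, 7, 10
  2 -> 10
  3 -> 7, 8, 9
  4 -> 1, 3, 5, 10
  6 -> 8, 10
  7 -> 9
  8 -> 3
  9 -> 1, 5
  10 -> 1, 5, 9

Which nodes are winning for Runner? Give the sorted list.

A0 = {5}
A1: add {9, 10} — 9 (Runner) has 9→5; 10 (Runner) has 10→5.
A2: add {2, 3, 6, 7} — 2 (Runner) has 2→10; 3 (Runner) has 3→9; 6 (Runner) has 6→10; 7 (Runner) has 7→9.
A3: add {8} — 8 (Runner) has 8→3.
A4 = A3; e.g. 1 (Keeper) can still go to 4. Fixed point.
Runner's winning region = {2, 3, 5, 6, 7, 8, 9, 10}.

2, 3, 5, 6, 7, 8, 9, 10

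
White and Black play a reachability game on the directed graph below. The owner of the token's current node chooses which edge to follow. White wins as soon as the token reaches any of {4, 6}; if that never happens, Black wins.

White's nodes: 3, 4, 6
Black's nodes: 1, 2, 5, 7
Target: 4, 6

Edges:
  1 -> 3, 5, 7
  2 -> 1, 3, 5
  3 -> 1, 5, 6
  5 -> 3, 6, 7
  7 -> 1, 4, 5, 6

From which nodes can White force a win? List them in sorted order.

3, 4, 6

A0 = {4, 6}
A1: add {3} — 3 (White) has 3→6.
A2 = A1; e.g. 1 (Black) can still go to 5. Fixed point.
White's winning region = {3, 4, 6}.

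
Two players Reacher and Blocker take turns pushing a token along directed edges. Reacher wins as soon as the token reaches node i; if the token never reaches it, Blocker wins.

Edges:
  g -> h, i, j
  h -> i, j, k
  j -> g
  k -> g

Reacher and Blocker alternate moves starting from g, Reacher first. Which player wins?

Track states (vertex, player-to-move).
A0 = {(i,Reacher), (i,Blocker)}
A1: add {(g,Reacher), (h,Reacher)}.
(g,Reacher) ∈ A1 ⇒ Reacher forces the target.

Reacher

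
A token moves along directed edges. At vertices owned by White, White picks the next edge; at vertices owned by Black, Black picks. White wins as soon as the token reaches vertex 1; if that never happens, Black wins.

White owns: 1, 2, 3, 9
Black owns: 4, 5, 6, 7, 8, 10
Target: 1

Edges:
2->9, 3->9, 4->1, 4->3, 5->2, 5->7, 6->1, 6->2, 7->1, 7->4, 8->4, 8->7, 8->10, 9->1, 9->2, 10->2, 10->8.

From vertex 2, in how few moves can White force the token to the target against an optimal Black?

A0 = {1}
A1: add {9} — 9 (White) has 9→1.
A2: add {2, 3} — 2 (White) has 2→9; 3 (White) has 3→9.
2 enters the attractor at level 2, so White can force the target in 2 moves from there.

2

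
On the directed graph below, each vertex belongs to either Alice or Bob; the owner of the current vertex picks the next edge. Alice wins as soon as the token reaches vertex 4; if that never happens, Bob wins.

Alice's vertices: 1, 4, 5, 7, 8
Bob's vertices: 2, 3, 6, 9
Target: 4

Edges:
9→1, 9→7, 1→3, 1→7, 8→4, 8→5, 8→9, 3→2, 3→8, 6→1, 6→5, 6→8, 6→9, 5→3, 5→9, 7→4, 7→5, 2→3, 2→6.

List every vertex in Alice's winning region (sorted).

1, 4, 5, 6, 7, 8, 9

A0 = {4}
A1: add {7, 8} — 7 (Alice) has 7→4; 8 (Alice) has 8→4.
A2: add {1} — 1 (Alice) has 1→7.
A3: add {9} — 9 (Bob): all of {1, 7} already in.
A4: add {5} — 5 (Alice) has 5→9.
A5: add {6} — 6 (Bob): all of {1, 5, 8, 9} already in.
A6 = A5; e.g. 2 (Bob) can still go to 3. Fixed point.
Alice's winning region = {1, 4, 5, 6, 7, 8, 9}.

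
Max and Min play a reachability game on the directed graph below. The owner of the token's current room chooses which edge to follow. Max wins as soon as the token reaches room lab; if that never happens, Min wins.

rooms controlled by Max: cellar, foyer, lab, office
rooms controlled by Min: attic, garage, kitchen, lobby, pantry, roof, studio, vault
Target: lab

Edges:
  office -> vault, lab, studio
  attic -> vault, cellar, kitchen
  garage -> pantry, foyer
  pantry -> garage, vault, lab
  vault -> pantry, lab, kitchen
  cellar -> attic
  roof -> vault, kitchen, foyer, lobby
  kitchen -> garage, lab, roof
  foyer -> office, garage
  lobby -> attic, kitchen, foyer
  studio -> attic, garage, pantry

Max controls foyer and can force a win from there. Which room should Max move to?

A0 = {lab}
A1: add {office} — office (Max) has office→lab.
A2: add {foyer} — foyer (Max) has foyer→office.
A3 = A2; e.g. attic (Min) can still go to vault. Fixed point.
From foyer, successor office is in the attractor (rank 1); the other successor garage is not.

office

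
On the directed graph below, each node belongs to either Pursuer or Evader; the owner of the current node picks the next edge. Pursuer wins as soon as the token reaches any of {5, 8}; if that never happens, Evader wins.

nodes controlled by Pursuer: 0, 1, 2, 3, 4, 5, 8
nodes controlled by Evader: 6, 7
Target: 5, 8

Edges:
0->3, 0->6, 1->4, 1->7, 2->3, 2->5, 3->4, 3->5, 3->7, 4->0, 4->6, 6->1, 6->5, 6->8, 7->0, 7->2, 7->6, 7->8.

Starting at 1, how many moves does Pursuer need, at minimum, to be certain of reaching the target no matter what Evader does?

A0 = {5, 8}
A1: add {2, 3} — 2 (Pursuer) has 2→5; 3 (Pursuer) has 3→5.
A2: add {0} — 0 (Pursuer) has 0→3.
A3: add {4} — 4 (Pursuer) has 4→0.
A4: add {1} — 1 (Pursuer) has 1→4.
1 enters the attractor at level 4, so Pursuer can force the target in 4 moves from there.

4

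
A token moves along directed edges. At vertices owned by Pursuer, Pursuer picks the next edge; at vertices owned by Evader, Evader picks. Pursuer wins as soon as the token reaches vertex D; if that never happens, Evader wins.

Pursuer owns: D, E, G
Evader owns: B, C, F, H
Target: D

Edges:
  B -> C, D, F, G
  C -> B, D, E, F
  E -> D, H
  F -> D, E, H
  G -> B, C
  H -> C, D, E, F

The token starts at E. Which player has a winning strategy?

Pursuer

A0 = {D}
A1: add {E} — E (Pursuer) has E→D.
A2 = A1; e.g. B (Evader) can still go to C. Fixed point.
E ∈ A1, so Pursuer can force the target.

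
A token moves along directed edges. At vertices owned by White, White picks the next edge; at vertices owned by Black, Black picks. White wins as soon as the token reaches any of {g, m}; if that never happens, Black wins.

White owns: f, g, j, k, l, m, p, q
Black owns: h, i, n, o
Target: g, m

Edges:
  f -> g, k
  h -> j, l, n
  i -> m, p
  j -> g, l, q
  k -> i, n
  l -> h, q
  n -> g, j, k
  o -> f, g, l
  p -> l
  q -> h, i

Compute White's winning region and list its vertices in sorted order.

f, g, j, m

A0 = {g, m}
A1: add {f, j} — f (White) has f→g; j (White) has j→g.
A2 = A1; e.g. h (Black) can still go to l. Fixed point.
White's winning region = {f, g, j, m}.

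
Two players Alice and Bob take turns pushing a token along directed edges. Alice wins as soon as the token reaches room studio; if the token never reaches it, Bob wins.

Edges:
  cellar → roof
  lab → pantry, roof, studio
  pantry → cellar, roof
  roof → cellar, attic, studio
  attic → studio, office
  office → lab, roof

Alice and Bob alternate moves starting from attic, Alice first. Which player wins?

Track states (vertex, player-to-move).
A0 = {(studio,Alice), (studio,Bob)}
A1: add {(lab,Alice), (roof,Alice), (attic,Alice)}.
(attic,Alice) ∈ A1 ⇒ Alice forces the target.

Alice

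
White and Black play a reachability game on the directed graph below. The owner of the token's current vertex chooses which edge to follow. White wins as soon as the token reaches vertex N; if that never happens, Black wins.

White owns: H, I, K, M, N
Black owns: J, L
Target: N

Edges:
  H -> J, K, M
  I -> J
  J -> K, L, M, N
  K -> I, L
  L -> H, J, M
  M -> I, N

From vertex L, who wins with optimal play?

A0 = {N}
A1: add {M} — M (White) has M→N.
A2: add {H} — H (White) has H→M.
A3 = A2; e.g. I (White) has no edge into A2. Fixed point.
L never enters the attractor, so Black can avoid the target forever.

Black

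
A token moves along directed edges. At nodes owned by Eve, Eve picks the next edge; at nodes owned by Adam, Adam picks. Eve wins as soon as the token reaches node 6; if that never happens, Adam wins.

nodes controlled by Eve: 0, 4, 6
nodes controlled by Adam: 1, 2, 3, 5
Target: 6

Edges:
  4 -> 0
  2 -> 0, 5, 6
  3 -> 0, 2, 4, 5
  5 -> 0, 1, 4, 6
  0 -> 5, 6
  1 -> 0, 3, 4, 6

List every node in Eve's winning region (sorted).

A0 = {6}
A1: add {0} — 0 (Eve) has 0→6.
A2: add {4} — 4 (Eve) has 4→0.
A3 = A2; e.g. 1 (Adam) can still go to 3. Fixed point.
Eve's winning region = {0, 4, 6}.

0, 4, 6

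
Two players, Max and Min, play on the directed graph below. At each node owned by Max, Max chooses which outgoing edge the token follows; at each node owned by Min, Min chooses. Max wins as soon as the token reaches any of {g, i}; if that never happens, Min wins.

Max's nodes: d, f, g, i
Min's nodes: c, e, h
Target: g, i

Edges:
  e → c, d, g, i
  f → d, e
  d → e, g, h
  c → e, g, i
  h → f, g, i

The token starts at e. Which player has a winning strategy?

Min

A0 = {g, i}
A1: add {d} — d (Max) has d→g.
A2: add {f} — f (Max) has f→d.
A3: add {h} — h (Min): all of {f, g, i} already in.
A4 = A3; e.g. c (Min) can still go to e. Fixed point.
e never enters the attractor, so Min can avoid the target forever.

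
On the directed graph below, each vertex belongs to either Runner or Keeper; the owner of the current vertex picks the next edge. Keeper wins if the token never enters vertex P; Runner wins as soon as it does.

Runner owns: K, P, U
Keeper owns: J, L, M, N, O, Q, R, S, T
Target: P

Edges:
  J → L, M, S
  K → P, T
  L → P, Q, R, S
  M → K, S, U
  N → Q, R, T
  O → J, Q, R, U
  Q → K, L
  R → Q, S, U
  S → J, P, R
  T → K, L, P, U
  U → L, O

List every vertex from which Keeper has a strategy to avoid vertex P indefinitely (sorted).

J, L, M, N, O, Q, R, S, T, U

A0 = {P}
A1: add {K} — K (Runner) has K→P.
A2 = A1; e.g. J (Keeper) can still go to L. Fixed point.
Runner's attractor = {K, P}; Keeper avoids the target exactly from the complement.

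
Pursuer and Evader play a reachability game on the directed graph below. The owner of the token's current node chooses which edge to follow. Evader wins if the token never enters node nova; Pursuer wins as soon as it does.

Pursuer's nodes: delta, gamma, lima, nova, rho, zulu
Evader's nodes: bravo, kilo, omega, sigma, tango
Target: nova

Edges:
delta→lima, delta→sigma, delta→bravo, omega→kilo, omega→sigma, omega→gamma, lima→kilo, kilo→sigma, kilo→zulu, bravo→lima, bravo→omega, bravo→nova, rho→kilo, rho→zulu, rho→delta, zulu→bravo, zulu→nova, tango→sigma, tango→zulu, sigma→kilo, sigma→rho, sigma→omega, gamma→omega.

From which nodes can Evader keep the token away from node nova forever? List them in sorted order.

A0 = {nova}
A1: add {zulu} — zulu (Pursuer) has zulu→nova.
A2: add {rho} — rho (Pursuer) has rho→zulu.
A3 = A2; e.g. lima (Pursuer) has no edge into A2. Fixed point.
Pursuer's attractor = {nova, rho, zulu}; Evader avoids the target exactly from the complement.

bravo, delta, gamma, kilo, lima, omega, sigma, tango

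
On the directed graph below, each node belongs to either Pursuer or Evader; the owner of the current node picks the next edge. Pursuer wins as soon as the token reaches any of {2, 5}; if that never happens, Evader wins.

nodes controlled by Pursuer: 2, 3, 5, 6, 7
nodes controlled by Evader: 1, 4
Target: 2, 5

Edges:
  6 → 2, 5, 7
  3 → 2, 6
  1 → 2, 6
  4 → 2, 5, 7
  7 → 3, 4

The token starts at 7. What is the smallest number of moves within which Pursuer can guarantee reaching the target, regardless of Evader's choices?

2

A0 = {2, 5}
A1: add {3, 6} — 3 (Pursuer) has 3→2; 6 (Pursuer) has 6→2.
A2: add {1, 7} — 1 (Evader): all of {2, 6} already in; 7 (Pursuer) has 7→3.
7 enters the attractor at level 2, so Pursuer can force the target in 2 moves from there.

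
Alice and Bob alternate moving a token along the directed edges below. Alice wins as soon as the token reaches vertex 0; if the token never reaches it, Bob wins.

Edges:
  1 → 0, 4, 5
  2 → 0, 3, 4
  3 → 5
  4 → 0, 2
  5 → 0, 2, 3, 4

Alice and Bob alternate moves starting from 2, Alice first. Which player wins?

Track states (vertex, player-to-move).
A0 = {(0,Alice), (0,Bob)}
A1: add {(1,Alice), (2,Alice), (4,Alice), (5,Alice)}.
(2,Alice) ∈ A1 ⇒ Alice forces the target.

Alice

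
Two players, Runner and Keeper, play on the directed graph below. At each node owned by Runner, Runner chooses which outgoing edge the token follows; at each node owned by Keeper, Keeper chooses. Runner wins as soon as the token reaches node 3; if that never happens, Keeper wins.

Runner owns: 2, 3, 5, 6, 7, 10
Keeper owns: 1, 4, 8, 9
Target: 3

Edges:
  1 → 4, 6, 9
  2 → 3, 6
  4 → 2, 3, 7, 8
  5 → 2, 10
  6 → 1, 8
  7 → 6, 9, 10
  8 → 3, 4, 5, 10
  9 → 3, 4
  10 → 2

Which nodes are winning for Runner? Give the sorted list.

A0 = {3}
A1: add {2} — 2 (Runner) has 2→3.
A2: add {5, 10} — 5 (Runner) has 5→2; 10 (Runner) has 10→2.
A3: add {7} — 7 (Runner) has 7→10.
A4 = A3; e.g. 1 (Keeper) can still go to 4. Fixed point.
Runner's winning region = {2, 3, 5, 7, 10}.

2, 3, 5, 7, 10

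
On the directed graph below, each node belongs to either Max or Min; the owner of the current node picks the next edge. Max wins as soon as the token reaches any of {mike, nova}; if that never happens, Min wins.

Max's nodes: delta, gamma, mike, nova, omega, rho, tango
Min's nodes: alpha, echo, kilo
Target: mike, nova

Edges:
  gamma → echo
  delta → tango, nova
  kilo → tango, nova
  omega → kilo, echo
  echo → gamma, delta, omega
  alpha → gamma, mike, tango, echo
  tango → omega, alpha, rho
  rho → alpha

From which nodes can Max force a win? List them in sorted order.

A0 = {mike, nova}
A1: add {delta} — delta (Max) has delta→nova.
A2 = A1; e.g. gamma (Max) has no edge into A1. Fixed point.
Max's winning region = {delta, mike, nova}.

delta, mike, nova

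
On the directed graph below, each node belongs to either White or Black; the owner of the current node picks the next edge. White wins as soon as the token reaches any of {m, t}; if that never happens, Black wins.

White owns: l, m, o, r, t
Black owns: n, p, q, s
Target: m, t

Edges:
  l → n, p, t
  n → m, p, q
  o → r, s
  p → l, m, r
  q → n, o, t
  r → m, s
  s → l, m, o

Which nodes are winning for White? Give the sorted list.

l, m, o, p, r, s, t

A0 = {m, t}
A1: add {l, r} — l (White) has l→t; r (White) has r→m.
A2: add {o, p} — o (White) has o→r; p (Black): all of {l, m, r} already in.
A3: add {s} — s (Black): all of {l, m, o} already in.
A4 = A3; e.g. n (Black) can still go to q. Fixed point.
White's winning region = {l, m, o, p, r, s, t}.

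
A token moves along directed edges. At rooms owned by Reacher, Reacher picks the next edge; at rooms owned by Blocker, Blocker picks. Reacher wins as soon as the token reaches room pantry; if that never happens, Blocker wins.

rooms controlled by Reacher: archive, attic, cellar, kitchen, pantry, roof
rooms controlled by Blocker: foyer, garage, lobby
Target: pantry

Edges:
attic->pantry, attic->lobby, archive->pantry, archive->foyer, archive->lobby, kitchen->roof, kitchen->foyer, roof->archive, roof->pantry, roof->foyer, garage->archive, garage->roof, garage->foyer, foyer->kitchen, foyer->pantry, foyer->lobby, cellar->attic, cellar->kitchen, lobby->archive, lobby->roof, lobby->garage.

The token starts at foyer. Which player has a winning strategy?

A0 = {pantry}
A1: add {archive, attic, roof} — attic (Reacher) has attic→pantry; archive (Reacher) has archive→pantry; roof (Reacher) has roof→pantry.
A2: add {cellar, kitchen} — kitchen (Reacher) has kitchen→roof; cellar (Reacher) has cellar→attic.
A3 = A2; e.g. garage (Blocker) can still go to foyer. Fixed point.
foyer never enters the attractor, so Blocker can avoid the target forever.

Blocker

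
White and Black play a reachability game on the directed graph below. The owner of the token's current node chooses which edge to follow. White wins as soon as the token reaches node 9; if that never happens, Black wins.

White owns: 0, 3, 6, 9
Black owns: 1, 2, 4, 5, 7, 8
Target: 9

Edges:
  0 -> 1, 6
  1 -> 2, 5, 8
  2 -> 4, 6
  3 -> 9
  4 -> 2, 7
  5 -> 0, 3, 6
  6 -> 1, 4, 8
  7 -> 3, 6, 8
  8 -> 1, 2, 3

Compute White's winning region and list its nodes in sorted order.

3, 9

A0 = {9}
A1: add {3} — 3 (White) has 3→9.
A2 = A1; e.g. 0 (White) has no edge into A1. Fixed point.
White's winning region = {3, 9}.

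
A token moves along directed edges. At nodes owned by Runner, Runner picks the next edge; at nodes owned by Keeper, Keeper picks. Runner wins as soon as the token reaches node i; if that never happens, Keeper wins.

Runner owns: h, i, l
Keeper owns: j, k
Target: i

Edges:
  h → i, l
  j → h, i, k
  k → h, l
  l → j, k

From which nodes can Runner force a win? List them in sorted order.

A0 = {i}
A1: add {h} — h (Runner) has h→i.
A2 = A1; e.g. j (Keeper) can still go to k. Fixed point.
Runner's winning region = {h, i}.

h, i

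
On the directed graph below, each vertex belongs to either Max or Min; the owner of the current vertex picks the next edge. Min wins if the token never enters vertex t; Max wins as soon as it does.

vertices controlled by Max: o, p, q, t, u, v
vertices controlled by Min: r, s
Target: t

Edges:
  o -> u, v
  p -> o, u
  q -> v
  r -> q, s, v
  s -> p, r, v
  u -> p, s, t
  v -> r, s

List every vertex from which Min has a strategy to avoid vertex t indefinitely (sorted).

q, r, s, v

A0 = {t}
A1: add {u} — u (Max) has u→t.
A2: add {o, p} — o (Max) has o→u; p (Max) has p→u.
A3 = A2; e.g. q (Max) has no edge into A2. Fixed point.
Max's attractor = {o, p, t, u}; Min avoids the target exactly from the complement.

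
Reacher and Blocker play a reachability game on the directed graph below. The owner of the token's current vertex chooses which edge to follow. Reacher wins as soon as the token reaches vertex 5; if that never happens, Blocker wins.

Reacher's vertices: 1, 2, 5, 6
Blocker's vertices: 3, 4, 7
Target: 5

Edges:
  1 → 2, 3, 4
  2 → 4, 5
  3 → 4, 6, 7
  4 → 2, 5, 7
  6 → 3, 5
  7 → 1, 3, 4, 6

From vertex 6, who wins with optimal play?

Reacher

A0 = {5}
A1: add {2, 6} — 2 (Reacher) has 2→5; 6 (Reacher) has 6→5.
6 ∈ A1, so Reacher can force the target.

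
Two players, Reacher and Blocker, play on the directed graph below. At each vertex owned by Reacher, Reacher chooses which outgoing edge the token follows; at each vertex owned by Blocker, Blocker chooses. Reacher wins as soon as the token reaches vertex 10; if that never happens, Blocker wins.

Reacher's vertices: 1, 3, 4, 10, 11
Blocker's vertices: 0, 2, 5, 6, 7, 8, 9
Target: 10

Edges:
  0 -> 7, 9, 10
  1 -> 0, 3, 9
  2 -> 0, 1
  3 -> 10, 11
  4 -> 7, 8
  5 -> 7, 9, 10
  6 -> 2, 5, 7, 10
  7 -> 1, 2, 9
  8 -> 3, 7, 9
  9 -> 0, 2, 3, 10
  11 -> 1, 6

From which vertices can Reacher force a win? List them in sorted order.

A0 = {10}
A1: add {3} — 3 (Reacher) has 3→10.
A2: add {1} — 1 (Reacher) has 1→3.
A3: add {11} — 11 (Reacher) has 11→1.
A4 = A3; e.g. 0 (Blocker) can still go to 7. Fixed point.
Reacher's winning region = {1, 3, 10, 11}.

1, 3, 10, 11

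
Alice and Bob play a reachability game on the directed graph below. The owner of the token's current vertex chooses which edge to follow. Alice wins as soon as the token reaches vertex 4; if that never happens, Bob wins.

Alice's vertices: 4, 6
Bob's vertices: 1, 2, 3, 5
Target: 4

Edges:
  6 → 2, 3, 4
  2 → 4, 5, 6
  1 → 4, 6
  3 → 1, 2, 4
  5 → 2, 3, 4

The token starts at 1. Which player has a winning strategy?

Alice

A0 = {4}
A1: add {6} — 6 (Alice) has 6→4.
A2: add {1} — 1 (Bob): all of {4, 6} already in.
A3 = A2; e.g. 2 (Bob) can still go to 5. Fixed point.
1 ∈ A2, so Alice can force the target.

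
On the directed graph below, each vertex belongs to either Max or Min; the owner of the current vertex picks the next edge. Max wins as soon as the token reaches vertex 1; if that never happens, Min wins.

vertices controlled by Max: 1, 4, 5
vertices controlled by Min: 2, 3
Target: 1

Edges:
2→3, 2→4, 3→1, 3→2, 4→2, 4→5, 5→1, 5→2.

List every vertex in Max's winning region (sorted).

A0 = {1}
A1: add {5} — 5 (Max) has 5→1.
A2: add {4} — 4 (Max) has 4→5.
A3 = A2; e.g. 2 (Min) can still go to 3. Fixed point.
Max's winning region = {1, 4, 5}.

1, 4, 5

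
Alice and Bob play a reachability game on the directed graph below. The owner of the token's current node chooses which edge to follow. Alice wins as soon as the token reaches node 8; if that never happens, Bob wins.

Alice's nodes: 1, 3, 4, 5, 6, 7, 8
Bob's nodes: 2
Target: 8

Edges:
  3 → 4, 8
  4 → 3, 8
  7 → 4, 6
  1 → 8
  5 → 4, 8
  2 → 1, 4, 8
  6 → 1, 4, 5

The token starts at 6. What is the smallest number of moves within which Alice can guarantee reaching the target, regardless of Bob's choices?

A0 = {8}
A1: add {1, 3, 4, 5} — 1 (Alice) has 1→8; 3 (Alice) has 3→8; 4 (Alice) has 4→8; 5 (Alice) has 5→8.
A2: add {2, 6, 7} — 2 (Bob): all of {1, 4, 8} already in; 6 (Alice) has 6→1; 7 (Alice) has 7→4.
A2 = all vertices. Fixed point.
6 enters the attractor at level 2, so Alice can force the target in 2 moves from there.

2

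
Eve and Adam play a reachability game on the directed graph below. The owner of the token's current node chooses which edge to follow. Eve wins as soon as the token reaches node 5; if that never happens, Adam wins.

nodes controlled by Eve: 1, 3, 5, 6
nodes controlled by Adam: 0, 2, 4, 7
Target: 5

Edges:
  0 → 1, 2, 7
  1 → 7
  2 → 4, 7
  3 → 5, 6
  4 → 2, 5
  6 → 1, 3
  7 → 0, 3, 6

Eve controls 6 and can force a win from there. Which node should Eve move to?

A0 = {5}
A1: add {3} — 3 (Eve) has 3→5.
A2: add {6} — 6 (Eve) has 6→3.
A3 = A2; e.g. 0 (Adam) can still go to 1. Fixed point.
From 6, successor 3 is in the attractor (rank 1); the other successor 1 is not.

3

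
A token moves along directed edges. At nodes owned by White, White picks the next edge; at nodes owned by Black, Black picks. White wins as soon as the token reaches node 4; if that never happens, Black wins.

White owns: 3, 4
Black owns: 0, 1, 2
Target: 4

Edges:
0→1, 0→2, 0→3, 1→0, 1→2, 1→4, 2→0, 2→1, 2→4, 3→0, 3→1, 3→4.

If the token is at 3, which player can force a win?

White

A0 = {4}
A1: add {3} — 3 (White) has 3→4.
A2 = A1; e.g. 0 (Black) can still go to 1. Fixed point.
3 ∈ A1, so White can force the target.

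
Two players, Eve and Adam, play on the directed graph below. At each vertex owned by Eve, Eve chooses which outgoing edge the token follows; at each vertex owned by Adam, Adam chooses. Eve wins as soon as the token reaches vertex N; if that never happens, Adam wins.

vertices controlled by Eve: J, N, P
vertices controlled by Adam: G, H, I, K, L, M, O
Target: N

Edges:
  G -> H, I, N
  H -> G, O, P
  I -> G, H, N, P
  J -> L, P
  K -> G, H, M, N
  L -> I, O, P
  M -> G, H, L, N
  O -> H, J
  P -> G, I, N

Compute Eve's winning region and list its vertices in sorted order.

A0 = {N}
A1: add {P} — P (Eve) has P→N.
A2: add {J} — J (Eve) has J→P.
A3 = A2; e.g. G (Adam) can still go to H. Fixed point.
Eve's winning region = {J, N, P}.

J, N, P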